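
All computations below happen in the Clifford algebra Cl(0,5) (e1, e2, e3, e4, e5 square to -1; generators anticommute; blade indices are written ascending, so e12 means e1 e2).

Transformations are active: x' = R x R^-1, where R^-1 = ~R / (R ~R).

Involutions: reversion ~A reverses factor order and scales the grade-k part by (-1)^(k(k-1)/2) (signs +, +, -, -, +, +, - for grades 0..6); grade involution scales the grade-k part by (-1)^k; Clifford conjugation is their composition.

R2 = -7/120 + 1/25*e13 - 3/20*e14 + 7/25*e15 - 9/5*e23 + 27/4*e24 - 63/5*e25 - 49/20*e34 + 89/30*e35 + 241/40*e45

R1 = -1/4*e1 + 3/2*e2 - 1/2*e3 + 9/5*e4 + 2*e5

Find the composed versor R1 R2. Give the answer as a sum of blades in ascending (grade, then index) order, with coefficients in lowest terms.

Distribute over the terms of R1 (each basis-blade product reordered to ascending indices, repeated generators contracted through their squares):
(-1/4*e1) R2 = 7/480*e1 + 1/100*e3 - 3/80*e4 + 7/100*e5 + 9/20*e123 - 27/16*e124 + 63/20*e125 + 49/80*e134 - 89/120*e135 - 241/160*e145
(3/2*e2) R2 = -7/80*e2 + 27/10*e3 - 81/8*e4 + 189/10*e5 - 3/50*e123 + 9/40*e124 - 21/50*e125 - 147/40*e234 + 89/20*e235 + 723/80*e245
(-1/2*e3) R2 = -1/50*e1 + 9/10*e2 + 7/240*e3 - 49/40*e4 + 89/60*e5 - 3/40*e134 + 7/50*e135 + 27/8*e234 - 63/10*e235 - 241/80*e345
(9/5*e4) R2 = -27/100*e1 + 243/20*e2 - 441/100*e3 - 21/200*e4 - 2169/200*e5 + 9/125*e134 - 63/125*e145 - 81/25*e234 + 567/25*e245 - 267/50*e345
(2*e5) R2 = 14/25*e1 - 126/5*e2 + 89/15*e3 + 241/20*e4 - 7/60*e5 + 2/25*e135 - 3/10*e145 - 18/5*e235 + 27/2*e245 - 49/10*e345
Summing the partial products and collecting blades:
Answer: 683/2400*e1 - 979/80*e2 + 341/80*e3 + 223/400*e4 + 1139/120*e5 + 39/100*e123 - 117/80*e124 + 273/100*e125 + 1219/2000*e134 - 313/600*e135 - 9241/4000*e145 - 177/50*e234 - 109/20*e235 + 18087/400*e245 - 5301/400*e345


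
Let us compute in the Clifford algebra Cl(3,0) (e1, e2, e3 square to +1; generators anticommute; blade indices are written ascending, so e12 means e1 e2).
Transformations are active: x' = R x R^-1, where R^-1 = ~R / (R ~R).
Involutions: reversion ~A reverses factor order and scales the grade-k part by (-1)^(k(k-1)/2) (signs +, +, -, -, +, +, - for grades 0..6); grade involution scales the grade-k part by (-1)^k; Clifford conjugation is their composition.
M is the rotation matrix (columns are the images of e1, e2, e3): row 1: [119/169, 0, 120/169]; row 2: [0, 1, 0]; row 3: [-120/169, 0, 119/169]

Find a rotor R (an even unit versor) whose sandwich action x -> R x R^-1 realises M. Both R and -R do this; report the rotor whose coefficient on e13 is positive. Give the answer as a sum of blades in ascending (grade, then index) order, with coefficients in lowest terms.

Method: write R = a + b12*e12 + b13*e13 + b23*e23 with a^2 + b12^2 + b13^2 + b23^2 = 1 (so R^-1 = ~R). Expanding the columns R e_j ~R gives tr M = 4a^2 - 1 and, from the antisymmetric part, M21 - M12 = -4a*b12, M13 - M31 = 4a*b13, M32 - M23 = -4a*b23.
Here tr M = 407/169, so a^2 = (1 + tr M)/4 = 144/169 and a = ±12/13. Taking a = 12/13: M21 - M12 = 0, M13 - M31 = 240/169, M32 - M23 = 0, giving b12 = 0, b13 = 5/13, b23 = 0, i.e. R = 12/13 + 5/13*e13.
Its e13 coefficient is already positive.
Answer: 12/13 + 5/13*e13. Uniqueness: Spin(3) -> SO(3) maps R and -R to the same rotation of trace 407/169; fixing the sign of the e13 coefficient removes the ambiguity.


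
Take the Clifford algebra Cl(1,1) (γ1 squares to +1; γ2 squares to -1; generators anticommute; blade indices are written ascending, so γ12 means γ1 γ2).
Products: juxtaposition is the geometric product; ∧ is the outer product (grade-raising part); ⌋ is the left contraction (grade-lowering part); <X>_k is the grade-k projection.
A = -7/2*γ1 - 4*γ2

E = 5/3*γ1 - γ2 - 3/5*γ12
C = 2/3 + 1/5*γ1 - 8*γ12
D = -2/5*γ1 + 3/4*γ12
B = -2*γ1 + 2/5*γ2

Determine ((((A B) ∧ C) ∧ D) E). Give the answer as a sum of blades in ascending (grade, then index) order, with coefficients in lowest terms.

step 1: 43/5 - 47/5*γ12
step 2: 86/15 + 43/25*γ1 - 1126/15*γ12
step 3: -172/75*γ1 + 43/10*γ12
step 4: -2881/450 + 43/10*γ1 - 4343/750*γ2 + 172/75*γ12
Answer: -2881/450 + 43/10*γ1 - 4343/750*γ2 + 172/75*γ12


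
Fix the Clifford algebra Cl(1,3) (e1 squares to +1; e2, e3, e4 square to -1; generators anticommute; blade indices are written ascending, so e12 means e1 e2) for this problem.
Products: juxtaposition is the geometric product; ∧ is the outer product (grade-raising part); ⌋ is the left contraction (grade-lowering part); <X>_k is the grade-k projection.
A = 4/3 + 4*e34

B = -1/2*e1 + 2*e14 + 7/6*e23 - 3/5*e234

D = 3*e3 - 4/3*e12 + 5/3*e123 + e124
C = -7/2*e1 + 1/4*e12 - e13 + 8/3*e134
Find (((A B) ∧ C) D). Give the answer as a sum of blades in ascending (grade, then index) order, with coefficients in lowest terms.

step 1: -2/3*e1 + 12/5*e2 - 8*e13 + 8/3*e14 + 14/9*e23 + 14/3*e24 - 2*e134 - 4/5*e234
step 2: 42/5*e12 - 137/45*e123 - 49/3*e124 - 68/15*e1234
step 3: 1378/135 + 610/27*e3 + 1018/45*e4 + 137/15*e12 + 272/9*e34 + 126/5*e123 - 68/5*e124 + 49*e1234
Answer: 1378/135 + 610/27*e3 + 1018/45*e4 + 137/15*e12 + 272/9*e34 + 126/5*e123 - 68/5*e124 + 49*e1234


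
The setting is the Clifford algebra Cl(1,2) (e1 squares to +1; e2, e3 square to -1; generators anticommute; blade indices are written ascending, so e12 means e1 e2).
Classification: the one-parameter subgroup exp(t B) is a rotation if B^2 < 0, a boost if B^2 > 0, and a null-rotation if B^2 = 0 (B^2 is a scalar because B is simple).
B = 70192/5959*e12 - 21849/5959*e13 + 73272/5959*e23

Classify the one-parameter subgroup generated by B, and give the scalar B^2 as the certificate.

B^2 term by term: the squares give (70192/5959)^2*(e12)^2 + (-21849/5959)^2*(e13)^2 + (73272/5959)^2*(e23)^2 = 4926916864/35509681*(+1) + 477378801/35509681*(+1) + 5368785984/35509681*(-1) = 1 (each basis 2-blade squares to minus the product of its generators' squares); cross terms between blades sharing an index anticommute and cancel. So B^2 = 1.
Answer: boost, certificate B^2 = 1. Because 1 is invariant under every versor sandwich, the classification follows from its sign alone.


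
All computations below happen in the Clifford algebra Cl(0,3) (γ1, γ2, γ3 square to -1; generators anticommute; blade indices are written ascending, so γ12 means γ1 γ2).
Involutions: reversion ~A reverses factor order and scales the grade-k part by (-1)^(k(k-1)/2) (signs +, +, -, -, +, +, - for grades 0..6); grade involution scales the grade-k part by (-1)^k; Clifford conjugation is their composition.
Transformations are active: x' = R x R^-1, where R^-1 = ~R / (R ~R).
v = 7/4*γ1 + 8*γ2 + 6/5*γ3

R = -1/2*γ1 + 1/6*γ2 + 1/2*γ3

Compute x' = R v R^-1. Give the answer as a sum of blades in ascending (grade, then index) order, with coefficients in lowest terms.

~R = -1/2*γ1 + 1/6*γ2 + 1/2*γ3, and R ~R = -19/36, so R^-1 = ~R / (-19/36).
R v = -127/120 - 103/24*γ12 - 59/40*γ13 - 19/5*γ23
Answer: -1427/380*γ1 - 1393/190*γ2 + 153/190*γ3


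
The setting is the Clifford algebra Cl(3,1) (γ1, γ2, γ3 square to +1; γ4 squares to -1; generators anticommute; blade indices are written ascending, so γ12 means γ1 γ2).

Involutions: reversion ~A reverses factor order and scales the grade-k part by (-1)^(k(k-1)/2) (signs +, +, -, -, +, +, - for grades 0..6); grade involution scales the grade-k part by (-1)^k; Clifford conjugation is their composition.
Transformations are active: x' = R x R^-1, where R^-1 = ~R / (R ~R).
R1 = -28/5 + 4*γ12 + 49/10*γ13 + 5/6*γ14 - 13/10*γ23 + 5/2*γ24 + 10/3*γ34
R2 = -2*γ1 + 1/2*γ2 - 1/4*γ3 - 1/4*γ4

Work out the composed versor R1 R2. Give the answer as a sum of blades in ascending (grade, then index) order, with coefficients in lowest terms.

Distribute over the terms of R2 (each basis-blade product reordered to ascending indices, repeated generators contracted through their squares):
R1 (-2*γ1) = 56/5*γ1 + 8*γ2 + 49/5*γ3 + 5/3*γ4 + 13/5*γ123 - 5*γ124 - 20/3*γ134
R1 (1/2*γ2) = 2*γ1 - 14/5*γ2 + 13/20*γ3 - 5/4*γ4 - 49/20*γ123 - 5/12*γ124 + 5/3*γ234
R1 (-1/4*γ3) = -49/40*γ1 + 13/40*γ2 + 7/5*γ3 + 5/6*γ4 - γ123 + 5/24*γ134 + 5/8*γ234
R1 (-1/4*γ4) = 5/24*γ1 + 5/8*γ2 + 5/6*γ3 + 7/5*γ4 - γ124 - 49/40*γ134 + 13/40*γ234
Summing the partial products and collecting blades:
Answer: 731/60*γ1 + 123/20*γ2 + 761/60*γ3 + 53/20*γ4 - 17/20*γ123 - 77/12*γ124 - 461/60*γ134 + 157/60*γ234


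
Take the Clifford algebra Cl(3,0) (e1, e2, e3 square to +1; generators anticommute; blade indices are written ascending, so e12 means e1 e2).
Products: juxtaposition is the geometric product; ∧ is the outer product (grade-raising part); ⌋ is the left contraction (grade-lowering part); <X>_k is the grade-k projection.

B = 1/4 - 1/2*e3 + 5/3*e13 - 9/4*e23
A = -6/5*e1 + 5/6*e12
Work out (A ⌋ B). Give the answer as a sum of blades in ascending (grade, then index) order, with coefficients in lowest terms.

step 1: -2*e3
Answer: -2*e3


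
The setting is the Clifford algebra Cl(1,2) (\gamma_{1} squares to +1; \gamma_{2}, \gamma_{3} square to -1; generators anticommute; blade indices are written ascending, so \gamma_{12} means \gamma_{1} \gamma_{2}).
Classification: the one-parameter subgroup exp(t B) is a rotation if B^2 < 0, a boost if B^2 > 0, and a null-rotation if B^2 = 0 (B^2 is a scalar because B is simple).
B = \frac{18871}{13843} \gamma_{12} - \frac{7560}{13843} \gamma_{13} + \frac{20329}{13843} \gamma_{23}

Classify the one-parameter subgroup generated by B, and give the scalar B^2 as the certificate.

B^2 term by term: the squares give (\frac{18871}{13843})^2*(\gamma_{12})^2 + (-\frac{7560}{13843})^2*(\gamma_{13})^2 + (\frac{20329}{13843})^2*(\gamma_{23})^2 = \frac{356114641}{191628649}*(+1) + \frac{57153600}{191628649}*(+1) + \frac{413268241}{191628649}*(-1) = 0 (each basis 2-blade squares to minus the product of its generators' squares); cross terms between blades sharing an index anticommute and cancel. So B^2 = 0.
Answer: null-rotation, certificate B^2 = 0. Certificate logic: 0 is a conjugation-invariant scalar, so its sign fixes rotation versus boost versus null-rotation outright.


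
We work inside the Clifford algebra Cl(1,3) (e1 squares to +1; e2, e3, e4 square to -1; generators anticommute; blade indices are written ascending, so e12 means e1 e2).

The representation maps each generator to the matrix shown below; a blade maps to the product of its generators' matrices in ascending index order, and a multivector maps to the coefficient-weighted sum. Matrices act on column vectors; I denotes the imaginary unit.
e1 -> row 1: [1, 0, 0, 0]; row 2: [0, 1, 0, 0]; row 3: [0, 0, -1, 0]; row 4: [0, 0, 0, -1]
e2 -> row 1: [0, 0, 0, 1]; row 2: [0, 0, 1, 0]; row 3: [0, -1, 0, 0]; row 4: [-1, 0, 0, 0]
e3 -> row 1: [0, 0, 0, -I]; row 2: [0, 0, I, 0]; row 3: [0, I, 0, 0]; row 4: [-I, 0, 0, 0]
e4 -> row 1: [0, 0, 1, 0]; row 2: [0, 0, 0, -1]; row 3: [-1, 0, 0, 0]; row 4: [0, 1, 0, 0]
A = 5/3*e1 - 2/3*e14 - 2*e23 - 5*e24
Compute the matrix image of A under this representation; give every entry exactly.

Bivector images (products of the table entries): rho(e14) = rho(e1)rho(e4) = row 1: [0, 0, 1, 0]; row 2: [0, 0, 0, -1]; row 3: [1, 0, 0, 0]; row 4: [0, -1, 0, 0]; rho(e23) = rho(e2)rho(e3) = row 1: [-I, 0, 0, 0]; row 2: [0, I, 0, 0]; row 3: [0, 0, -I, 0]; row 4: [0, 0, 0, I]; rho(e24) = rho(e2)rho(e4) = row 1: [0, 1, 0, 0]; row 2: [-1, 0, 0, 0]; row 3: [0, 0, 0, 1]; row 4: [0, 0, -1, 0].
M = (5/3)*rho(e1) + (-2/3)*rho(e14) + (-2)*rho(e23) + (-5)*rho(e24), summed entrywise:
Answer: row 1: [5/3 + 2*I, -5, -2/3, 0]; row 2: [5, 5/3 - 2*I, 0, 2/3]; row 3: [-2/3, 0, -5/3 + 2*I, -5]; row 4: [0, 2/3, 5, -5/3 - 2*I]


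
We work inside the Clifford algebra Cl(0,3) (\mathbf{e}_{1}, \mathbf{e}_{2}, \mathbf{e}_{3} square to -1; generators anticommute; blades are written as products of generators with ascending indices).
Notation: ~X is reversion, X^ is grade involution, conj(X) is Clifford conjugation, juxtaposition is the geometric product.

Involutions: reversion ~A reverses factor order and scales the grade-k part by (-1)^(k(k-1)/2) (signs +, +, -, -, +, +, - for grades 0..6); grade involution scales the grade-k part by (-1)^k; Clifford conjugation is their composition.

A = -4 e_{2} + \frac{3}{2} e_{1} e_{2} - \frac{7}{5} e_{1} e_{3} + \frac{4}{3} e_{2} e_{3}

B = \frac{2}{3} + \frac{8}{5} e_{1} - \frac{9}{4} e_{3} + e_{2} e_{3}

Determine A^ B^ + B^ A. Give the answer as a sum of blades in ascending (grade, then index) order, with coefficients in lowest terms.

first term: -\frac{4}{3} + \frac{63}{20} e_{1} - \frac{41}{15} e_{2} - \frac{44}{25} e_{3} + 6 e_{1} e_{2} - \frac{73}{30} e_{1} e_{3} + \frac{89}{9} e_{2} e_{3} + \frac{149}{120} e_{1} e_{2} e_{3}
second term: -\frac{4}{3} - \frac{63}{20} e_{1} + \frac{41}{15} e_{2} - \frac{156}{25} e_{3} + \frac{44}{5} e_{1} e_{2} + \frac{17}{30} e_{1} e_{3} + \frac{89}{9} e_{2} e_{3} + \frac{149}{120} e_{1} e_{2} e_{3}
Answer: -\frac{8}{3} - 8 e_{3} + \frac{74}{5} e_{1} e_{2} - \frac{28}{15} e_{1} e_{3} + \frac{178}{9} e_{2} e_{3} + \frac{149}{60} e_{1} e_{2} e_{3}


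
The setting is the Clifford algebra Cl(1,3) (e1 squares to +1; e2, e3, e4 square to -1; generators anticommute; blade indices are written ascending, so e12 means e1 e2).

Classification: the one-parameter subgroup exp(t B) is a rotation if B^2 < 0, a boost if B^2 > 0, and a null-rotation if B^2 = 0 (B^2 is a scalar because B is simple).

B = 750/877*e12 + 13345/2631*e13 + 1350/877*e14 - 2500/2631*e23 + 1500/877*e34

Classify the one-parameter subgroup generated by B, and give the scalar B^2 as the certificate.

B^2 term by term: the squares give (750/877)^2*(e12)^2 + (13345/2631)^2*(e13)^2 + (1350/877)^2*(e14)^2 + (-2500/2631)^2*(e23)^2 + (1500/877)^2*(e34)^2 = 562500/769129*(+1) + 178089025/6922161*(+1) + 1822500/769129*(+1) + 6250000/6922161*(-1) + 2250000/769129*(-1) = 25 (each basis 2-blade squares to minus the product of its generators' squares); cross terms between blades sharing an index anticommute and cancel; the commuting (index-disjoint) pairs give grade-4 terms 2*c*c'*(blade product), which cancel blade by blade — e1234: 2250000/769129 - 2250000/769129 = 0 — confirming B is simple. So B^2 = 25.
Answer: boost, certificate B^2 = 25. B^2 = 25 is basis-independent, so its sign is the whole story.


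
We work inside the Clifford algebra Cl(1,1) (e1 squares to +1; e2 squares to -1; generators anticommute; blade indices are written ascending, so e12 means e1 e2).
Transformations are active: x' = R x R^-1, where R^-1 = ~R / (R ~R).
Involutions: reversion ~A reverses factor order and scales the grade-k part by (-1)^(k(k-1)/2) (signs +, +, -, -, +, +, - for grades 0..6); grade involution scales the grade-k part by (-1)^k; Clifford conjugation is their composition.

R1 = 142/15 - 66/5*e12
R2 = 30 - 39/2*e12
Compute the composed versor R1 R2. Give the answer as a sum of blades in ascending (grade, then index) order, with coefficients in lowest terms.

Distribute over the terms of R1 (each basis-blade product reordered to ascending indices, repeated generators contracted through their squares):
(142/15) R2 = 284 - 923/5*e12
(-66/5*e12) R2 = 1287/5 - 396*e12
Summing the partial products and collecting blades:
Answer: 2707/5 - 2903/5*e12


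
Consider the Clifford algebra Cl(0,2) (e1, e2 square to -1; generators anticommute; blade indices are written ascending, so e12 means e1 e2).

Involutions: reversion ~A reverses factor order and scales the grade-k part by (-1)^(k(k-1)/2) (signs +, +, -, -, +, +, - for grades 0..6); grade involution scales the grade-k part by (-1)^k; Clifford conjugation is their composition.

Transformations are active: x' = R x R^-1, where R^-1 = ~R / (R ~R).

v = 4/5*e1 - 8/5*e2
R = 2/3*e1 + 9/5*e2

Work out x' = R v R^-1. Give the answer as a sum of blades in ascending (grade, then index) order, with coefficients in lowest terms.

~R = 2/3*e1 + 9/5*e2, and R ~R = -829/225, so R^-1 = ~R / (-829/225).
R v = 176/75 - 188/75*e12
Answer: -6836/4145*e1 - 2872/4145*e2


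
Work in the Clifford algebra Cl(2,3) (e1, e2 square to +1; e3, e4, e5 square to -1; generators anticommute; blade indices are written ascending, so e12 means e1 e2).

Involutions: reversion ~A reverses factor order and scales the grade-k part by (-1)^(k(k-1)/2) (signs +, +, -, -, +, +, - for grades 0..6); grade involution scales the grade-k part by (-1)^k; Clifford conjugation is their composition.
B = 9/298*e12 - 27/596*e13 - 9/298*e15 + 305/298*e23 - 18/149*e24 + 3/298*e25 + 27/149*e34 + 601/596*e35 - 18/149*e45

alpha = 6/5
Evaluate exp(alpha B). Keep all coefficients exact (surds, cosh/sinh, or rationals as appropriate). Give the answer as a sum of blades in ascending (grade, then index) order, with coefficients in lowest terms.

B^2 term by term: the squares give (9/298)^2*(e12)^2 + (-27/596)^2*(e13)^2 + (-9/298)^2*(e15)^2 + (305/298)^2*(e23)^2 + (-18/149)^2*(e24)^2 + (3/298)^2*(e25)^2 + (27/149)^2*(e34)^2 + (601/596)^2*(e35)^2 + (-18/149)^2*(e45)^2 = 81/88804*(-1) + 729/355216*(+1) + 81/88804*(+1) + 93025/88804*(+1) + 324/22201*(+1) + 9/88804*(+1) + 729/22201*(-1) + 361201/355216*(-1) + 324/22201*(-1) = 0 (each basis 2-blade squares to minus the product of its generators' squares); cross terms between blades sharing an index anticommute and cancel; the commuting (index-disjoint) pairs give grade-4 terms 2*c*c'*(blade product), which cancel blade by blade — e1234: 243/22201 - 243/22201 = 0; e1235: 5409/88804 + 81/88804 - 2745/44402 = 0; e1245: -162/22201 + 162/22201 = 0; e1345: 243/22201 - 243/22201 = 0; e2345: -5490/22201 + 5409/22201 + 81/22201 = 0 — confirming B is simple. So B^2 = 0.
B^2 = 0, so the series closes: exp(alpha B) = 1 + alpha B (parabolic case).
Answer: 1 + 27/745*e12 - 81/1490*e13 - 27/745*e15 + 183/149*e23 - 108/745*e24 + 9/745*e25 + 162/745*e34 + 1803/1490*e35 - 108/745*e45


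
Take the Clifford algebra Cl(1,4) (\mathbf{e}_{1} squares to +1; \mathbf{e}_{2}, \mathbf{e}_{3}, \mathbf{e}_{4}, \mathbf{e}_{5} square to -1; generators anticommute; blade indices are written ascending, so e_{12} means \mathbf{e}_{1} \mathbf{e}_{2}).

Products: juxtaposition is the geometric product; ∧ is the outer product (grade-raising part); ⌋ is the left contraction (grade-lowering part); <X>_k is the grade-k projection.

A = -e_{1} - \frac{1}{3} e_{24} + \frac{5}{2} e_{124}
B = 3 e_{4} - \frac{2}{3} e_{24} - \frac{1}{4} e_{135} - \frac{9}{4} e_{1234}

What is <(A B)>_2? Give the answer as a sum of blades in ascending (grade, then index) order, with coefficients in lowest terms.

step 1: -\frac{2}{9} + \frac{5}{3} e_{1} + e_{2} - \frac{45}{8} e_{3} - \frac{15}{2} e_{12} + \frac{3}{4} e_{13} - 3 e_{14} + \frac{1}{4} e_{35} + \frac{2}{3} e_{124} + \frac{9}{4} e_{234} + \frac{5}{8} e_{2345} - \frac{1}{12} e_{12345}
step 2: -\frac{15}{2} e_{12} + \frac{3}{4} e_{13} - 3 e_{14} + \frac{1}{4} e_{35}
Answer: -\frac{15}{2} e_{12} + \frac{3}{4} e_{13} - 3 e_{14} + \frac{1}{4} e_{35}


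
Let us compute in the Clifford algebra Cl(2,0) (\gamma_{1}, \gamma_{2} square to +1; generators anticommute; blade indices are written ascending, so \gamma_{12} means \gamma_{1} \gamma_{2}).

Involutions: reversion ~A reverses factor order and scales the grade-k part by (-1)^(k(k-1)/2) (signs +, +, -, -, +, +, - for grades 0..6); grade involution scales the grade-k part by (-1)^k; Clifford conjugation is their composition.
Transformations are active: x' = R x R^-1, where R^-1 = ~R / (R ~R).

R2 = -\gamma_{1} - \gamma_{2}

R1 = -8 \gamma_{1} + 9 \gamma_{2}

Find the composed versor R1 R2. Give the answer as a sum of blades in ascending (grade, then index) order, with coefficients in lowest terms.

Distribute over the terms of R1 (each basis-blade product reordered to ascending indices, repeated generators contracted through their squares):
(-8 \gamma_{1}) R2 = 8 + 8 \gamma_{12}
(9 \gamma_{2}) R2 = -9 + 9 \gamma_{12}
Summing the partial products and collecting blades:
Answer: -1 + 17 \gamma_{12}


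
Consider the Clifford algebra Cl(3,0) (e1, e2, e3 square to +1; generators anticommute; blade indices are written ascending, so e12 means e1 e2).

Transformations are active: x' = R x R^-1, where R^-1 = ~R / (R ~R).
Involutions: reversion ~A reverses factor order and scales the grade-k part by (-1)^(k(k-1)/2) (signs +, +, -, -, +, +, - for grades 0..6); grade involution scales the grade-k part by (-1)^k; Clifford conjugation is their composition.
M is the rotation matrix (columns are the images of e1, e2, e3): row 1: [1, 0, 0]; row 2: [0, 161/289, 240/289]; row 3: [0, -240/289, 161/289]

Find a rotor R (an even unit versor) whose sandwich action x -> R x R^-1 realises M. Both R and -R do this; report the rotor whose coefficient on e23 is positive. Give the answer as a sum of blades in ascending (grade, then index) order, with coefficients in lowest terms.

Method: write R = a + b12*e12 + b13*e13 + b23*e23 with a^2 + b12^2 + b13^2 + b23^2 = 1 (so R^-1 = ~R). Expanding the columns R e_j ~R gives tr M = 4a^2 - 1 and, from the antisymmetric part, M21 - M12 = -4a*b12, M13 - M31 = 4a*b13, M32 - M23 = -4a*b23.
Here tr M = 611/289, so a^2 = (1 + tr M)/4 = 225/289 and a = ±15/17. Taking a = 15/17: M21 - M12 = 0, M13 - M31 = 0, M32 - M23 = -480/289, giving b12 = 0, b13 = 0, b23 = 8/17, i.e. R = 15/17 + 8/17*e23.
Its e23 coefficient is already positive.
Answer: 15/17 + 8/17*e23. Uniqueness: Spin(3) -> SO(3) maps R and -R to the same rotation of trace 611/289; fixing the sign of the e23 coefficient removes the ambiguity.


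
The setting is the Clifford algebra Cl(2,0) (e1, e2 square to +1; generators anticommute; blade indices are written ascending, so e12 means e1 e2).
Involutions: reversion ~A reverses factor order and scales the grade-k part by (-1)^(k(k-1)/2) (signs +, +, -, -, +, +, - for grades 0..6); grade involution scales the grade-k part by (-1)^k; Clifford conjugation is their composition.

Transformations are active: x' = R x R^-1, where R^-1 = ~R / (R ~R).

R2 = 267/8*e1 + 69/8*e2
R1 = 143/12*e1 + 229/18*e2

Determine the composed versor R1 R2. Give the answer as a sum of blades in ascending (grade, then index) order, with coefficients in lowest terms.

Distribute over the terms of R1 (each basis-blade product reordered to ascending indices, repeated generators contracted through their squares):
(143/12*e1) R2 = 12727/32 + 3289/32*e12
(229/18*e2) R2 = 5267/48 - 20381/48*e12
Summing the partial products and collecting blades:
Answer: 48715/96 - 30895/96*e12


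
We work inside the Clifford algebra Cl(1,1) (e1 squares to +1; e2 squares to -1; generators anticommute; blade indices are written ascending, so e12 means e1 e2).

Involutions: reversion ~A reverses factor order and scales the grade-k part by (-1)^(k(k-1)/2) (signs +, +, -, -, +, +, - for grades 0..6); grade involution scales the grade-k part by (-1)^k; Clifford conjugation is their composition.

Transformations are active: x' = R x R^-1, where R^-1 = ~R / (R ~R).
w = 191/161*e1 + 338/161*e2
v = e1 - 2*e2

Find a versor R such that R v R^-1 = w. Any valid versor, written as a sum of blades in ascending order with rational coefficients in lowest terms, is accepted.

Equal squares first: v^2 = w^2 = -3. Then v + w = 352/161*e1 + 16/161*e2 is a versor taking v to w, provided it is invertible.
Answer: 352/161*e1 + 16/161*e2


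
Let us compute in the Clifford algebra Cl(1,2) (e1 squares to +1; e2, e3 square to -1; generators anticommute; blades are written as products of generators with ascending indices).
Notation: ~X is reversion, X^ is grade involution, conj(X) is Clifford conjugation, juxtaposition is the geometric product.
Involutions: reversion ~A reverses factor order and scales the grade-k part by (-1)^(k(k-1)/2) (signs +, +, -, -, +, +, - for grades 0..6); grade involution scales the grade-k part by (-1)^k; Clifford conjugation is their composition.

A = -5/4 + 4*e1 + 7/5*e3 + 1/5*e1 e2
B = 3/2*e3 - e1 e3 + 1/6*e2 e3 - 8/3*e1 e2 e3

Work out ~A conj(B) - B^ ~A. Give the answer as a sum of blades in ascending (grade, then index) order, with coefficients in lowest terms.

first term: 21/10 + 7/5*e1 - 7/30*e2 + 769/120*e3 + 56/15*e1 e2 - 437/60*e1 e3 - 1231/120*e2 e3 + 89/30*e1 e2 e3
second term: 21/10 + 7/5*e1 - 7/30*e2 + 641/120*e3 - 56/15*e1 e2 + 433/60*e1 e3 + 1279/120*e2 e3 - 71/30*e1 e2 e3
Answer: 16/15*e3 + 112/15*e1 e2 - 29/2*e1 e3 - 251/12*e2 e3 + 16/3*e1 e2 e3


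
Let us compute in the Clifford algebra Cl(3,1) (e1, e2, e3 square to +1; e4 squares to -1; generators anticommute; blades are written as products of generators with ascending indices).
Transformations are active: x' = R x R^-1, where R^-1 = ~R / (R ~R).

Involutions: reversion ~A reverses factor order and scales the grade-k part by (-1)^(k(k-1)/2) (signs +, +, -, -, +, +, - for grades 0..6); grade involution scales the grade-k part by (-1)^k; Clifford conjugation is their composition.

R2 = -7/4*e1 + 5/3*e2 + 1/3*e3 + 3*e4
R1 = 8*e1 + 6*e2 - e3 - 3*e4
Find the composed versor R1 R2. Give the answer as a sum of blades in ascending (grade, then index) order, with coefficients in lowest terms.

Distribute over the terms of R1 (each basis-blade product reordered to ascending indices, repeated generators contracted through their squares):
(8*e1) R2 = -14 + 40/3*e1 e2 + 8/3*e1 e3 + 24*e1 e4
(6*e2) R2 = 10 + 21/2*e1 e2 + 2*e2 e3 + 18*e2 e4
(-e3) R2 = -1/3 - 7/4*e1 e3 + 5/3*e2 e3 - 3*e3 e4
(-3*e4) R2 = 9 - 21/4*e1 e4 + 5*e2 e4 + e3 e4
Summing the partial products and collecting blades:
Answer: 14/3 + 143/6*e1 e2 + 11/12*e1 e3 + 75/4*e1 e4 + 11/3*e2 e3 + 23*e2 e4 - 2*e3 e4


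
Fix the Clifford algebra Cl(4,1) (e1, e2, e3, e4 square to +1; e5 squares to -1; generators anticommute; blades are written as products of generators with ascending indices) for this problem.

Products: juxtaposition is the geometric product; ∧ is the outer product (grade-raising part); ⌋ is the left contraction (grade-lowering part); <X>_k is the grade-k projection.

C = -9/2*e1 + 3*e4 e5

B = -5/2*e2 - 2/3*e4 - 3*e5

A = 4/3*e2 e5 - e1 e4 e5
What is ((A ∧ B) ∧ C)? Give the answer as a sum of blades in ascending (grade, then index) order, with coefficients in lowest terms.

step 1: 8/9*e2 e4 e5 + 5/2*e1 e2 e4 e5
step 2: 4*e1 e2 e4 e5
Answer: 4*e1 e2 e4 e5


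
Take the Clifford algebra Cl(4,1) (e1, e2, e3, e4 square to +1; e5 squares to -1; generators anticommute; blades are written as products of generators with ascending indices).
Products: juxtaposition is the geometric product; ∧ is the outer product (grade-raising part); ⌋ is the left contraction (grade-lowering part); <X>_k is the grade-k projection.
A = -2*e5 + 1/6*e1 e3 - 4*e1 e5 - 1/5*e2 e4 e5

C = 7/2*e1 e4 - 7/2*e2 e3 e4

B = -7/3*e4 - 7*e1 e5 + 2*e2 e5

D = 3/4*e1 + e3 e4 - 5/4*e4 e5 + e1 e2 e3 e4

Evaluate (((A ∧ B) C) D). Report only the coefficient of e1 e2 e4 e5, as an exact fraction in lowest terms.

step 1: -14/3*e4 e5 - 7/18*e1 e3 e4 - 28/3*e1 e4 e5 - 1/3*e1 e2 e3 e5
step 2: -49/36*e3 + 98/3*e5 - 49/36*e1 e2 + 49/3*e1 e5 + 7/6*e1 e4 e5 - 49/3*e2 e3 e5 - 98/3*e1 e2 e3 e5 - 7/6*e2 e3 e4 e5
step 3: -35/24*e1 + 49/48*e2 - 1519/36*e4 - 49/4*e5 + 49/48*e1 e3 - 245/12*e1 e4 - 77/3*e1 e5 + 35/24*e2 e3 + 7/6*e2 e5 + 49/36*e3 e4 + 805/24*e4 e5 - 49/36*e1 e2 e4 - 7/6*e1 e3 e5 + 49/3*e1 e4 e5 + 245/12*e2 e3 e4 + 70/3*e2 e3 e5 - 49/3*e2 e4 e5 + 4949/144*e3 e4 e5 + 1421/36*e1 e2 e3 e4 + 49/4*e1 e2 e3 e5 - 4459/144*e1 e2 e4 e5 + 49/3*e1 e3 e4 e5 + 49/3*e2 e3 e4 e5 + 763/24*e1 e2 e3 e4 e5
Answer: -4459/144


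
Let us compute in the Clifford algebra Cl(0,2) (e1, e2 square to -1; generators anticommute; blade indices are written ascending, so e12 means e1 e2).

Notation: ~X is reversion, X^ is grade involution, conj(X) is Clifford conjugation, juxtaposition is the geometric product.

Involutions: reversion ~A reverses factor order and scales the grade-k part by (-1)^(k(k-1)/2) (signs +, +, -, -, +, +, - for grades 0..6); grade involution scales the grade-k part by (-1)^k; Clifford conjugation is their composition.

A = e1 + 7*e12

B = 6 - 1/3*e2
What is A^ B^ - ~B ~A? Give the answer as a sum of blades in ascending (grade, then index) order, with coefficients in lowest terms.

first term: -25/3*e1 + 125/3*e12
second term: 25/3*e1 - 125/3*e12
Answer: -50/3*e1 + 250/3*e12


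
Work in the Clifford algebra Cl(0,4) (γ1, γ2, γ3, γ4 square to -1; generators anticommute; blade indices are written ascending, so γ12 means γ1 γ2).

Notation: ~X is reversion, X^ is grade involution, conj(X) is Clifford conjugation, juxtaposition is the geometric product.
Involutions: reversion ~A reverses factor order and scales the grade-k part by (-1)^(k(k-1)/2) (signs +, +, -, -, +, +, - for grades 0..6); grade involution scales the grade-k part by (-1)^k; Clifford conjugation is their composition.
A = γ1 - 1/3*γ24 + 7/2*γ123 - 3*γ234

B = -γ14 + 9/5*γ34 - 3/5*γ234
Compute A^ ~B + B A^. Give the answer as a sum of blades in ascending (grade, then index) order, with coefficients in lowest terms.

first term: 9/5 + 27/5*γ2 - 1/5*γ3 + γ4 + 1/3*γ12 + 21/10*γ14 + 3/5*γ23 + 3*γ123 - 63/10*γ124 + 9/5*γ134 + 7/2*γ234 - 3/5*γ1234
second term: -9/5 - 27/5*γ2 + 1/5*γ3 + γ4 + 1/3*γ12 + 21/10*γ14 + 3/5*γ23 + 3*γ123 - 63/10*γ124 - 9/5*γ134 + 7/2*γ234 - 3/5*γ1234
Answer: 2*γ4 + 2/3*γ12 + 21/5*γ14 + 6/5*γ23 + 6*γ123 - 63/5*γ124 + 7*γ234 - 6/5*γ1234


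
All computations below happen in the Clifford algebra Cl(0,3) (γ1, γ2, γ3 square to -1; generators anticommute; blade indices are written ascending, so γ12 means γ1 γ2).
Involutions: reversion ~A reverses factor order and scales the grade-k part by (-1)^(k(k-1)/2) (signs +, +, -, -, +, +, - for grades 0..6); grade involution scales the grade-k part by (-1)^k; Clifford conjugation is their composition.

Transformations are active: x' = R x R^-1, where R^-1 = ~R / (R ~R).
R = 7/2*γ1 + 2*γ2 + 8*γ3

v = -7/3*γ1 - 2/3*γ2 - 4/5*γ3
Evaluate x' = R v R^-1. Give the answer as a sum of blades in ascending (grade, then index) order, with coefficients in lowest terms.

~R = 7/2*γ1 + 2*γ2 + 8*γ3, and R ~R = -321/4, so R^-1 = ~R / (-321/4).
R v = 159/10 + 7/3*γ12 + 238/15*γ13 + 56/15*γ23
Answer: 1519/1605*γ1 - 202/1605*γ2 - 1268/535*γ3


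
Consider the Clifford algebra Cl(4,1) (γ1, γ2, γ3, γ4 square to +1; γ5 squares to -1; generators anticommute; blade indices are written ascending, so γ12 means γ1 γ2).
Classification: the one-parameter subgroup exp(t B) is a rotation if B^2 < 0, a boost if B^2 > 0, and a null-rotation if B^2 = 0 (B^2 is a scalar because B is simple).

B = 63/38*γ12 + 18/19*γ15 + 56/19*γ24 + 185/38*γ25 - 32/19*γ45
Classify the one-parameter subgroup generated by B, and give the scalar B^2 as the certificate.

B^2 term by term: the squares give (63/38)^2*(γ12)^2 + (18/19)^2*(γ15)^2 + (56/19)^2*(γ24)^2 + (185/38)^2*(γ25)^2 + (-32/19)^2*(γ45)^2 = 3969/1444*(-1) + 324/361*(+1) + 3136/361*(-1) + 34225/1444*(+1) + 1024/361*(+1) = 16 (each basis 2-blade squares to minus the product of its generators' squares); cross terms between blades sharing an index anticommute and cancel; the commuting (index-disjoint) pairs give grade-4 terms 2*c*c'*(blade product), which cancel blade by blade — γ1245: -2016/361 + 2016/361 = 0 — confirming B is simple. So B^2 = 16.
Answer: boost, certificate B^2 = 16. Check the certificate: B^2 = 16, and that sign is decisive whatever form B takes.


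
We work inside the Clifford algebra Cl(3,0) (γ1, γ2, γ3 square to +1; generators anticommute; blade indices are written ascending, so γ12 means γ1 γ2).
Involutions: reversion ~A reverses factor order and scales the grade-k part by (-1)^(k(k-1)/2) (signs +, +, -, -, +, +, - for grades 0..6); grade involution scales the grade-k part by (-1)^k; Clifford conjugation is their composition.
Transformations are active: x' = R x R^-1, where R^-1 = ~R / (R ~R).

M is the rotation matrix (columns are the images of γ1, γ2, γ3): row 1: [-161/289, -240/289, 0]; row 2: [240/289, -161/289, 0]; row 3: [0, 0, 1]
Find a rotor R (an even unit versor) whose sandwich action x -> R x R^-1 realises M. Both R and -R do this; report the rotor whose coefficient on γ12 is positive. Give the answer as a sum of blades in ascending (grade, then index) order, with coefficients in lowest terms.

Method: write R = a + b12*γ12 + b13*γ13 + b23*γ23 with a^2 + b12^2 + b13^2 + b23^2 = 1 (so R^-1 = ~R). Expanding the columns R e_j ~R gives tr M = 4a^2 - 1 and, from the antisymmetric part, M21 - M12 = -4a*b12, M13 - M31 = 4a*b13, M32 - M23 = -4a*b23.
Here tr M = -33/289, so a^2 = (1 + tr M)/4 = 64/289 and a = ±8/17. Taking a = 8/17: M21 - M12 = 480/289, M13 - M31 = 0, M32 - M23 = 0, giving b12 = -15/17, b13 = 0, b23 = 0, i.e. R = 8/17 - 15/17*γ12.
Its γ12 coefficient is negative, so report the other preimage -R.
Answer: -8/17 + 15/17*γ12. Uniqueness: Spin(3) -> SO(3) maps R and -R to the same rotation of trace -33/289; fixing the sign of the γ12 coefficient removes the ambiguity.


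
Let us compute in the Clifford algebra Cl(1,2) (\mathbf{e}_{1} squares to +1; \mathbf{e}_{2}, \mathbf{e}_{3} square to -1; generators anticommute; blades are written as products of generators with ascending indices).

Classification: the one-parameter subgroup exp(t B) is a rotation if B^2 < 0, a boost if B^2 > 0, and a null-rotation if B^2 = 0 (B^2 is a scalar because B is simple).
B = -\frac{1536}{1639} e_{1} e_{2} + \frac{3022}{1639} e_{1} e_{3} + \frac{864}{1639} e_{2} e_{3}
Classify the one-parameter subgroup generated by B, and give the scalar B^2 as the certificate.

B^2 term by term: the squares give (-\frac{1536}{1639})^2*(e_{1} e_{2})^2 + (\frac{3022}{1639})^2*(e_{1} e_{3})^2 + (\frac{864}{1639})^2*(e_{2} e_{3})^2 = \frac{2359296}{2686321}*(+1) + \frac{9132484}{2686321}*(+1) + \frac{746496}{2686321}*(-1) = 4 (each basis 2-blade squares to minus the product of its generators' squares); cross terms between blades sharing an index anticommute and cancel. So B^2 = 4.
Answer: boost, certificate B^2 = 4. One invariant decides it: the square 4 survives every conjugation, and its sign is exactly the classification.


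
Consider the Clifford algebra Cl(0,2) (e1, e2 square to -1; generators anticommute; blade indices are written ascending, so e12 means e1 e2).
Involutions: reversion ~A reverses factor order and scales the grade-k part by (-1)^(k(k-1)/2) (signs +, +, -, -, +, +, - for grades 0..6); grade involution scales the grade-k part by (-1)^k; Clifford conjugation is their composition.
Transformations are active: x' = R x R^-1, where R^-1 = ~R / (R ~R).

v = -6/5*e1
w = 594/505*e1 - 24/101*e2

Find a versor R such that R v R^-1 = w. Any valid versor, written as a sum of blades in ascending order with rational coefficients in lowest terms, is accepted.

Why this works: both vectors square to -36/25, so q(v) = q(w) and R = v + w = -12/505*e1 - 24/101*e2 carries v to w — its own direction survives, the complement (v - w)/2 flips.
Answer: -12/505*e1 - 24/101*e2


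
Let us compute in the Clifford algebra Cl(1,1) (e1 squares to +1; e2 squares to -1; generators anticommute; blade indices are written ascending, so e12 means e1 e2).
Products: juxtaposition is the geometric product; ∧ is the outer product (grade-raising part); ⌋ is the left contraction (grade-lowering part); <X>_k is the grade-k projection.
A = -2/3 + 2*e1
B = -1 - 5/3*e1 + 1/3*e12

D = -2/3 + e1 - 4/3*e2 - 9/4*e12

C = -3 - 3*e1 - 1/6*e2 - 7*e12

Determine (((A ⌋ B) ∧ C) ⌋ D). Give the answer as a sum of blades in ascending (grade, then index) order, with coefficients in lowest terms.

step 1: -8/3 + 10/9*e1 + 2/3*e2 - 2/9*e12
step 2: 8 + 14/3*e1 - 14/9*e2 + 571/27*e12
step 3: -5435/108 + 23/2*e1 - 127/6*e2 - 18*e12
Answer: -5435/108 + 23/2*e1 - 127/6*e2 - 18*e12


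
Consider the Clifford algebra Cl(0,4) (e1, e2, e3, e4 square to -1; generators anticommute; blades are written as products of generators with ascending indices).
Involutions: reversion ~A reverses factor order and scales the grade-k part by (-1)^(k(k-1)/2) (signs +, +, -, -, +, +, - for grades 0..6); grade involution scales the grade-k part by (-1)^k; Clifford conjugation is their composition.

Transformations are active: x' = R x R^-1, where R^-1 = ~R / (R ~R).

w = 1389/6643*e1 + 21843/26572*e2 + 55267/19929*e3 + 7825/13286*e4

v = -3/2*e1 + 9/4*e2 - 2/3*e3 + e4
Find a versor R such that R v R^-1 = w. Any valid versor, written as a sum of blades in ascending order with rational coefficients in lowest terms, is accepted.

Equal squares first: v^2 = w^2 = -1261/144. Then v + w = -17151/13286*e1 + 40815/13286*e2 + 41981/19929*e3 + 21111/13286*e4 is a versor taking v to w, provided it is invertible.
Answer: -17151/13286*e1 + 40815/13286*e2 + 41981/19929*e3 + 21111/13286*e4


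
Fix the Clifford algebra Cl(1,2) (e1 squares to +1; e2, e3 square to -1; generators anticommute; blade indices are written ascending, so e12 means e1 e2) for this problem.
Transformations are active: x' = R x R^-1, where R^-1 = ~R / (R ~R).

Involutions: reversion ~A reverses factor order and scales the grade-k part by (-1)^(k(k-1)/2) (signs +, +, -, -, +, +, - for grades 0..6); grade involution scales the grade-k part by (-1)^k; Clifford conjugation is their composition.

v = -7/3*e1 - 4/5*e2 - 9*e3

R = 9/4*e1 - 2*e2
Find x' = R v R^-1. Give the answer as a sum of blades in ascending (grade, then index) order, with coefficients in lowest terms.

~R = 9/4*e1 - 2*e2, and R ~R = 17/16, so R^-1 = ~R / (17/16).
R v = -137/20 - 97/15*e12 - 81/4*e13 + 18*e23
Answer: -6803/255*e1 + 452/17*e2 + 9*e3


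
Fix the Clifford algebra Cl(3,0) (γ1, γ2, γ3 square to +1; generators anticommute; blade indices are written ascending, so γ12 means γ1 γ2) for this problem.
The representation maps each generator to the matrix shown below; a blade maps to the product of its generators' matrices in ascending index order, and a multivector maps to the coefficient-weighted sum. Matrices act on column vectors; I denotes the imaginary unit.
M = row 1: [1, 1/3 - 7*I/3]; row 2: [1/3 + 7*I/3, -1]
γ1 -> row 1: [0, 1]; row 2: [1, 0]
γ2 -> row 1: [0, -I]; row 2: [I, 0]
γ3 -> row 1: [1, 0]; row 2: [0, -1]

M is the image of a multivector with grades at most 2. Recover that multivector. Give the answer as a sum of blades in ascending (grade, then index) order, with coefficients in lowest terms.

Method: 1, rho(γ1), rho(γ2), rho(γ3) form a trace-orthogonal basis of the 2x2 complex matrices (tr(X Y) = 2 if X = Y, else 0), so M = m0*1 + m1*rho(γ1) + m2*rho(γ2) + m3*rho(γ3) with m0 = tr(M)/2 = 0, m1 = tr(M rho(γ1))/2 = 1/3, m2 = tr(M rho(γ2))/2 = 7/3, m3 = tr(M rho(γ3))/2 = 1.
Multiplying table entries, the bivector images are rho(γ12) = I*rho(γ3), rho(γ13) = -I*rho(γ2), rho(γ23) = I*rho(γ1); with real blade coefficients the real parts of m0..m3 are the coefficients of 1, γ1, γ2, γ3 and the imaginary parts give the bivectors (γ23: Im m1, γ13: -Im m2, γ12: Im m3).
Answer: 1/3*γ1 + 7/3*γ2 + γ3


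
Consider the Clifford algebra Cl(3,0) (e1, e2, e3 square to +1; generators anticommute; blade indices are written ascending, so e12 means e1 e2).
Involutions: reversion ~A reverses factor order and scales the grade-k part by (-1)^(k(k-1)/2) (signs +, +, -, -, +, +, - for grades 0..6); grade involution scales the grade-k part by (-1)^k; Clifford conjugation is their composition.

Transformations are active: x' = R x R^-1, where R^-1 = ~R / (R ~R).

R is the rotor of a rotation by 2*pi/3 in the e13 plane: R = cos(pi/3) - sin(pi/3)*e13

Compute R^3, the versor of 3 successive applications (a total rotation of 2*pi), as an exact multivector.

The rotor phase is half the rotation angle and phases add under composition, so 3 steps in the e13 plane accumulate phase 3*(pi/3) = pi: R^3 = cos(pi) - sin(pi)*e13.
cos(pi) = -1 and sin(pi) = 0, so R^3 = -1. The total rotation 2*pi is 1 full turn, so every vector returns to itself, yet the rotor is -1, on the OTHER sheet of the double cover (an odd number of 2*pi turns).
Answer: -1


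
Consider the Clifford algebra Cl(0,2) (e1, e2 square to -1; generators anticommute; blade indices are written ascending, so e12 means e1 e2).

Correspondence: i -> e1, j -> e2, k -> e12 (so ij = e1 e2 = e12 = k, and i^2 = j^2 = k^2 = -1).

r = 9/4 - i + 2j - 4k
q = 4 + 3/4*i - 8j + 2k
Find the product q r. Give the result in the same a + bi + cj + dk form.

In blades: q = 4 + 3/4*e1 - 8*e2 + 2*e12, r = 9/4 - e1 + 2*e2 - 4*e12.
Distribute q over r term by term (generator squares from the signature, products reordered to ascending indices): (4)*r = 9 - 4*e1 + 8*e2 - 16*e12; (3/4*e1)*r = 3/4 + 27/16*e1 + 3*e2 + 3/2*e12; (-8*e2)*r = 16 + 32*e1 - 18*e2 - 8*e12; (2*e12)*r = 8 - 4*e1 - 2*e2 + 9/2*e12.
Sum: 135/4 + 411/16*e1 - 9*e2 - 18*e12; translating back through the correspondence:
Answer: 135/4 + 411/16*i - 9j - 18k
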